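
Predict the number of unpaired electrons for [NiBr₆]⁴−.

2 unpaired electrons

Each bromide is −1; balancing the −4 overall charge requires Ni(II).
Nickel is a group-10 element; Ni(II) is therefore d⁸.
In an octahedral field the d⁸ configuration is t₂g⁶e_g² (only one arrangement possible), giving 2 unpaired electrons.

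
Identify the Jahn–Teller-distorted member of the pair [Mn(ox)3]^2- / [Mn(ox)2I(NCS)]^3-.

[Mn(ox)2I(NCS)]^3-

[Mn(ox)3]^2-: Ligand charges: each oxalate is −2. With an overall charge of −2 the manganese centre must be in the +4 oxidation state. Manganese is a group-7 element; Mn(IV) is therefore d³. The d³ configuration leaves the e_g set evenly filled (or empty) — no strong Jahn–Teller driving force.
[Mn(ox)2I(NCS)]^3-: Summing ligand charges against the −3 overall charge gives an oxidation state of +3 for manganese. Mn sits in group 7, so the d-electron count is 7 − 3 = 4. Iodide, isothiocyanate, and oxalate are weak-field ligands for a first-row metal, so the complex is high-spin. The t₂g³e_g¹ (high-spin) configuration has an unevenly filled e_g set; the Jahn–Teller theorem predicts a tetragonal distortion (typically axial elongation) to lift the degeneracy.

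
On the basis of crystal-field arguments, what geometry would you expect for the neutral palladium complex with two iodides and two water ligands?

square planar

Summing ligand charges against the 0 overall charge gives an oxidation state of +2 for palladium.
Group 10 minus oxidation state 2 gives a d⁸ configuration.
With 4 monodentate ligands the coordination number is 4.
A 4d d⁸ ion has a large crystal-field splitting; square planar leaves the high-energy d_{x²−y²} orbital empty and maximises CFSE.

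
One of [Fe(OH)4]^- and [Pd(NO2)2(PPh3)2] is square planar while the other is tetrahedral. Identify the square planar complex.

[Pd(NO2)2(PPh3)2]

For [Fe(OH)4]^-: Summing ligand charges against the −1 overall charge gives an oxidation state of +3 for iron. Fe sits in group 8, so the d-electron count is 8 − 3 = 5. A high-spin d⁵ ion has zero CFSE in either geometry, so four ligands adopt the sterically favoured tetrahedral geometry. → tetrahedral.
For [Pd(NO2)2(PPh3)2]: Ligand charges: each nitro (N-bound nitrite) is −1; triphenylphosphine is neutral. With an overall charge of 0 the palladium centre must be in the +2 oxidation state. Palladium is a group-10 element; Pd(II) is therefore d⁸. A 4d d⁸ ion has a large crystal-field splitting; square planar leaves the high-energy d_{x²−y²} orbital empty and maximises CFSE. → square planar.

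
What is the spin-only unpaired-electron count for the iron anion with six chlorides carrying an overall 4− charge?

Ligand charges: each chloride is −1. With an overall charge of −4 the iron centre must be in the +2 oxidation state.
Fe sits in group 8, so the d-electron count is 8 − 2 = 6.
The spin state decides the count: Chloride is a weak-field ligand for a first-row metal, so the complex is high-spin.
An octahedral high-spin d⁶ ion is t₂g⁴e_g², giving 4 unpaired electrons.

4 unpaired electrons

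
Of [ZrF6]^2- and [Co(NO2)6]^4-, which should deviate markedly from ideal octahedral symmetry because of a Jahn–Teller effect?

[ZrF6]^2-: Each fluoride is −1; balancing the −2 overall charge requires Zr(IV). Zr sits in group 4, so the d-electron count is 4 − 4 = 0. The d⁰ configuration leaves the e_g set evenly filled (or empty) — no strong Jahn–Teller driving force.
[Co(NO2)6]^4-: Each nitro (N-bound nitrite) is −1; balancing the −4 overall charge requires Co(II). Co sits in group 9, so the d-electron count is 9 − 2 = 7. Nitro (N-bound nitrite) is a strong-field ligand (high in the spectrochemical series) for a first-row metal, so the complex is low-spin. The t₂g⁶e_g¹ (low-spin) configuration has an unevenly filled e_g set; the Jahn–Teller theorem predicts a tetragonal distortion (typically axial elongation) to lift the degeneracy.

[Co(NO2)6]^4-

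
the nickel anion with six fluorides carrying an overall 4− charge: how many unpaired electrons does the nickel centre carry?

Each fluoride is −1; balancing the −4 overall charge requires Ni(II).
Nickel is a group-10 element; Ni(II) is therefore d⁸.
In an octahedral field the d⁸ configuration is t₂g⁶e_g² (only one arrangement possible), giving 2 unpaired electrons.

2 unpaired electrons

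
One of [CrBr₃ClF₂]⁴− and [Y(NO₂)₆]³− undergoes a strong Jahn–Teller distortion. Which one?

[CrBr₃ClF₂]⁴−

[CrBr₃ClF₂]⁴−: Summing ligand charges against the −4 overall charge gives an oxidation state of +2 for chromium. Chromium is a group-6 element; Cr(II) is therefore d⁴. Bromide, chloride, and fluoride are weak-field ligands for a first-row metal, so the complex is high-spin. The t₂g³e_g¹ (high-spin) configuration has an unevenly filled e_g set; the Jahn–Teller theorem predicts a tetragonal distortion (typically axial elongation) to lift the degeneracy.
[Y(NO₂)₆]³−: Each nitro (N-bound nitrite) is −1; balancing the −3 overall charge requires Y(III). Yttrium is a group-3 element; Y(III) is therefore d⁰. The d⁰ configuration leaves the e_g set evenly filled (or empty) — no strong Jahn–Teller driving force.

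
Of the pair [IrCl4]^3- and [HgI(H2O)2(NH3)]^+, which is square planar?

[IrCl4]^3-

For [IrCl4]^3-: Summing ligand charges against the −3 overall charge gives an oxidation state of +1 for iridium. Group 9 minus oxidation state 1 gives a d⁸ configuration. A 5d d⁸ ion has a large crystal-field splitting; square planar leaves the high-energy d_{x²−y²} orbital empty and maximises CFSE. → square planar.
For [HgI(H2O)2(NH3)]^+: Ligand charges: each iodide is −1; water is neutral; ammonia is neutral. With an overall charge of +1 the mercury centre must be in the +2 oxidation state. Mercury is a group-12 element; Hg(II) is therefore d¹⁰. A d¹⁰ ion has no crystal-field stabilisation preference between square planar and tetrahedral, so four ligands adopt the sterically favoured tetrahedral geometry. → tetrahedral.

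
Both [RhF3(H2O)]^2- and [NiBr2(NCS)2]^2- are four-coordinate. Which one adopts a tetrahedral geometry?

[NiBr2(NCS)2]^2-

For [RhF3(H2O)]^2-: Summing ligand charges against the −2 overall charge gives an oxidation state of +1 for rhodium. Rh sits in group 9, so the d-electron count is 9 − 1 = 8. A 4d d⁸ ion has a large crystal-field splitting; square planar leaves the high-energy d_{x²−y²} orbital empty and maximises CFSE. → square planar.
For [NiBr2(NCS)2]^2-: Each bromide is −1; each isothiocyanate is −1; balancing the −2 overall charge requires Ni(II). Ni sits in group 10, so the d-electron count is 10 − 2 = 8. Bromide and isothiocyanate are weak-field ligands. With weak-field ligands the CFSE gain from square planar is small, so a 3d d⁸ ion takes the sterically preferred tetrahedral geometry. → tetrahedral.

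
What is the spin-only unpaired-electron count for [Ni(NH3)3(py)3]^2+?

2 unpaired electrons

Ligand charges: ammonia is neutral; pyridine is neutral. With an overall charge of +2 the nickel centre must be in the +2 oxidation state.
Group 10 minus oxidation state 2 gives a d⁸ configuration.
In an octahedral field the d⁸ configuration is t₂g⁶e_g² (only one arrangement possible), giving 2 unpaired electrons.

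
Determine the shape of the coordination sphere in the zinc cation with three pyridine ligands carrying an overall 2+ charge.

Summing ligand charges against the +2 overall charge gives an oxidation state of +2 for zinc.
Zinc is a group-12 element; Zn(II) is therefore d¹⁰.
Coordination number: 3.
Three ligands around a d¹⁰ centre minimise repulsion in a trigonal-planar arrangement.

trigonal planar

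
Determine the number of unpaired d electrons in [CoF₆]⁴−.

3

Each fluoride is −1; balancing the −4 overall charge requires Co(II).
Cobalt is a group-9 element; Co(II) is therefore d⁷.
The spin state decides the count: Fluoride is a weak-field ligand for a first-row metal, so the complex is high-spin.
An octahedral high-spin d⁷ ion is t₂g⁵e_g², giving 3 unpaired electrons.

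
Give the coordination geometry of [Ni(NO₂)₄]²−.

Ligand charges: each nitro (N-bound nitrite) is −1. With an overall charge of −2 the nickel centre must be in the +2 oxidation state.
Ni sits in group 10, so the d-electron count is 10 − 2 = 8.
Coordination number: 4.
Nitro (N-bound nitrite) is a strong-field ligand (high in the spectrochemical series).
A 3d d⁸ ion with strong-field ligands gains enough CFSE to favour square planar over tetrahedral.

square planar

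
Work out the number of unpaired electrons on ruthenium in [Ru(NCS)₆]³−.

Summing ligand charges against the −3 overall charge gives an oxidation state of +3 for ruthenium.
Group 8 minus oxidation state 3 gives a d⁵ configuration.
The spin state decides the count: a 4d ion has a large Δₒ and is invariably low-spin.
An octahedral low-spin d⁵ ion is t₂g⁵e_g⁰, giving 1 unpaired electron.

1 unpaired electron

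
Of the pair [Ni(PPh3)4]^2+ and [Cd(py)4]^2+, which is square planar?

[Ni(PPh3)4]^2+

For [Ni(PPh3)4]^2+: Summing ligand charges against the +2 overall charge gives an oxidation state of +2 for nickel. Ni sits in group 10, so the d-electron count is 10 − 2 = 8. Triphenylphosphine is a strong-field ligand (high in the spectrochemical series). A 3d d⁸ ion with strong-field ligands gains enough CFSE to favour square planar over tetrahedral. → square planar.
For [Cd(py)4]^2+: Ligand charges: pyridine is neutral. With an overall charge of +2 the cadmium centre must be in the +2 oxidation state. Cadmium is a group-12 element; Cd(II) is therefore d¹⁰. A d¹⁰ ion has no crystal-field stabilisation preference between square planar and tetrahedral, so four ligands adopt the sterically favoured tetrahedral geometry. → tetrahedral.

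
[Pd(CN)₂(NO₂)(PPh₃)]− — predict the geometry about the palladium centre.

Ligand charges: each cyanide is −1; each nitro (N-bound nitrite) is −1; triphenylphosphine is neutral. With an overall charge of −1 the palladium centre must be in the +2 oxidation state.
Pd sits in group 10, so the d-electron count is 10 − 2 = 8.
With 4 monodentate ligands the coordination number is 4.
A 4d d⁸ ion has a large crystal-field splitting; square planar leaves the high-energy d_{x²−y²} orbital empty and maximises CFSE.

square planar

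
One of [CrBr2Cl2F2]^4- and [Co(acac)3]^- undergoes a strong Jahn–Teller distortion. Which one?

[CrBr2Cl2F2]^4-

[CrBr2Cl2F2]^4-: Each bromide is −1; each chloride is −1; each fluoride is −1; balancing the −4 overall charge requires Cr(II). Cr sits in group 6, so the d-electron count is 6 − 2 = 4. Bromide, chloride, and fluoride are weak-field ligands for a first-row metal, so the complex is high-spin. The t₂g³e_g¹ (high-spin) configuration has an unevenly filled e_g set; the Jahn–Teller theorem predicts a tetragonal distortion (typically axial elongation) to lift the degeneracy.
[Co(acac)3]^-: Ligand charges: each acetylacetonate is −1. With an overall charge of −1 the cobalt centre must be in the +2 oxidation state. Co sits in group 9, so the d-electron count is 9 − 2 = 7. Acetylacetonate is a weak-field ligand for a first-row metal, so the complex is high-spin. The d⁷ configuration leaves the e_g set evenly filled (or empty) — no strong Jahn–Teller driving force.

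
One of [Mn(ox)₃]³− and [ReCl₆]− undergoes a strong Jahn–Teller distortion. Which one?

[Mn(ox)₃]³−

[Mn(ox)₃]³−: Summing ligand charges against the −3 overall charge gives an oxidation state of +3 for manganese. Group 7 minus oxidation state 3 gives a d⁴ configuration. Oxalate is a weak-field ligand for a first-row metal, so the complex is high-spin. The t₂g³e_g¹ (high-spin) configuration has an unevenly filled e_g set; the Jahn–Teller theorem predicts a tetragonal distortion (typically axial elongation) to lift the degeneracy.
[ReCl₆]−: Summing ligand charges against the −1 overall charge gives an oxidation state of +5 for rhenium. Re sits in group 7, so the d-electron count is 7 − 5 = 2. The d² configuration leaves the e_g set evenly filled (or empty) — no strong Jahn–Teller driving force.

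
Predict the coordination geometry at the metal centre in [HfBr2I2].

tetrahedral

Ligand charges: each bromide is −1; each iodide is −1. With an overall charge of 0 the hafnium centre must be in the +4 oxidation state.
Hf sits in group 4, so the d-electron count is 4 − 4 = 0.
With 4 monodentate ligands the coordination number is 4.
A d⁰ ion has no crystal-field stabilisation preference between square planar and tetrahedral, so four ligands adopt the sterically favoured tetrahedral geometry.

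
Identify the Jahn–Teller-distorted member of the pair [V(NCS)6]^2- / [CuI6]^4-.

[CuI6]^4-

[V(NCS)6]^2-: Summing ligand charges against the −2 overall charge gives an oxidation state of +4 for vanadium. Vanadium is a group-5 element; V(IV) is therefore d¹. The d¹ configuration leaves the e_g set evenly filled (or empty) — no strong Jahn–Teller driving force.
[CuI6]^4-: Each iodide is −1; balancing the −4 overall charge requires Cu(II). Copper is a group-11 element; Cu(II) is therefore d⁹. The t₂g⁶e_g³ configuration has an unevenly filled e_g set; the Jahn–Teller theorem predicts a tetragonal distortion (typically axial elongation) to lift the degeneracy.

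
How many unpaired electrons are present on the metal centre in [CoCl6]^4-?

3

Ligand charges: each chloride is −1. With an overall charge of −4 the cobalt centre must be in the +2 oxidation state.
Group 9 minus oxidation state 2 gives a d⁷ configuration.
The spin state decides the count: Chloride is a weak-field ligand for a first-row metal, so the complex is high-spin.
An octahedral high-spin d⁷ ion is t₂g⁵e_g², giving 3 unpaired electrons.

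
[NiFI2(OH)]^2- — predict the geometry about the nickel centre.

tetrahedral

Each fluoride is −1; each iodide is −1; each hydroxide is −1; balancing the −2 overall charge requires Ni(II).
Ni sits in group 10, so the d-electron count is 10 − 2 = 8.
With 4 monodentate ligands the coordination number is 4.
Fluoride, hydroxide, and iodide are weak-field ligands.
With weak-field ligands the CFSE gain from square planar is small, so a 3d d⁸ ion takes the sterically preferred tetrahedral geometry.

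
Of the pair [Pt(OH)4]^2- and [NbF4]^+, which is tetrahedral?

For [Pt(OH)4]^2-: Ligand charges: each hydroxide is −1. With an overall charge of −2 the platinum centre must be in the +2 oxidation state. Platinum is a group-10 element; Pt(II) is therefore d⁸. A 5d d⁸ ion has a large crystal-field splitting; square planar leaves the high-energy d_{x²−y²} orbital empty and maximises CFSE. → square planar.
For [NbF4]^+: Summing ligand charges against the +1 overall charge gives an oxidation state of +5 for niobium. Group 5 minus oxidation state 5 gives a d⁰ configuration. A d⁰ ion has no crystal-field stabilisation preference between square planar and tetrahedral, so four ligands adopt the sterically favoured tetrahedral geometry. → tetrahedral.

[NbF4]^+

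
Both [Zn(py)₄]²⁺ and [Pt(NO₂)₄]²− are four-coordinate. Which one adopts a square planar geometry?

For [Zn(py)₄]²⁺: Summing ligand charges against the +2 overall charge gives an oxidation state of +2 for zinc. Group 12 minus oxidation state 2 gives a d¹⁰ configuration. A d¹⁰ ion has no crystal-field stabilisation preference between square planar and tetrahedral, so four ligands adopt the sterically favoured tetrahedral geometry. → tetrahedral.
For [Pt(NO₂)₄]²−: Summing ligand charges against the −2 overall charge gives an oxidation state of +2 for platinum. Pt sits in group 10, so the d-electron count is 10 − 2 = 8. A 5d d⁸ ion has a large crystal-field splitting; square planar leaves the high-energy d_{x²−y²} orbital empty and maximises CFSE. → square planar.

[Pt(NO₂)₄]²−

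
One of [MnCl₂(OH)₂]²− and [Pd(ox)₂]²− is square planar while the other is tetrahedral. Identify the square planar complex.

For [MnCl₂(OH)₂]²−: Ligand charges: each chloride is −1; each hydroxide is −1. With an overall charge of −2 the manganese centre must be in the +2 oxidation state. Mn sits in group 7, so the d-electron count is 7 − 2 = 5. A high-spin d⁵ ion has zero CFSE in either geometry, so four ligands adopt the sterically favoured tetrahedral geometry. → tetrahedral.
For [Pd(ox)₂]²−: Summing ligand charges against the −2 overall charge gives an oxidation state of +2 for palladium. Pd sits in group 10, so the d-electron count is 10 − 2 = 8. A 4d d⁸ ion has a large crystal-field splitting; square planar leaves the high-energy d_{x²−y²} orbital empty and maximises CFSE. → square planar.

[Pd(ox)₂]²−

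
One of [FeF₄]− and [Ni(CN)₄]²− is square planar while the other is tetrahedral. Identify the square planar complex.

[Ni(CN)₄]²−

For [FeF₄]−: Summing ligand charges against the −1 overall charge gives an oxidation state of +3 for iron. Fe sits in group 8, so the d-electron count is 8 − 3 = 5. A high-spin d⁵ ion has zero CFSE in either geometry, so four ligands adopt the sterically favoured tetrahedral geometry. → tetrahedral.
For [Ni(CN)₄]²−: Summing ligand charges against the −2 overall charge gives an oxidation state of +2 for nickel. Nickel is a group-10 element; Ni(II) is therefore d⁸. Cyanide is a strong-field ligand (high in the spectrochemical series). A 3d d⁸ ion with strong-field ligands gains enough CFSE to favour square planar over tetrahedral. → square planar.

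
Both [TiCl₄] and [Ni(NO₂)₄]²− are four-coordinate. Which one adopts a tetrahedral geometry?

[TiCl₄]

For [TiCl₄]: Summing ligand charges against the 0 overall charge gives an oxidation state of +4 for titanium. Titanium is a group-4 element; Ti(IV) is therefore d⁰. A d⁰ ion has no crystal-field stabilisation preference between square planar and tetrahedral, so four ligands adopt the sterically favoured tetrahedral geometry. → tetrahedral.
For [Ni(NO₂)₄]²−: Ligand charges: each nitro (N-bound nitrite) is −1. With an overall charge of −2 the nickel centre must be in the +2 oxidation state. Group 10 minus oxidation state 2 gives a d⁸ configuration. Nitro (N-bound nitrite) is a strong-field ligand (high in the spectrochemical series). A 3d d⁸ ion with strong-field ligands gains enough CFSE to favour square planar over tetrahedral. → square planar.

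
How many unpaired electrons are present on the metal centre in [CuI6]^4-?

1 unpaired electron

Ligand charges: each iodide is −1. With an overall charge of −4 the copper centre must be in the +2 oxidation state.
Cu sits in group 11, so the d-electron count is 11 − 2 = 9.
In an octahedral field the d⁹ configuration is t₂g⁶e_g³ (only one arrangement possible), giving 1 unpaired electron.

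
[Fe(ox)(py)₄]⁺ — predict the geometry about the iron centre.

Ligand charges: each oxalate is −2; pyridine is neutral. With an overall charge of +1 the iron centre must be in the +3 oxidation state.
Group 8 minus oxidation state 3 gives a d⁵ configuration.
Counting donor atoms: 1×oxalate (bidentate) → 2 donors; 4×pyridine (monodentate) → 4 donors. Coordination number = 6.
Six donors around a single metal centre give an octahedral coordination sphere.

octahedral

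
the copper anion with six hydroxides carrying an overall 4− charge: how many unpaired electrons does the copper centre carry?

1

Each hydroxide is −1; balancing the −4 overall charge requires Cu(II).
Copper is a group-11 element; Cu(II) is therefore d⁹.
In an octahedral field the d⁹ configuration is t₂g⁶e_g³ (only one arrangement possible), giving 1 unpaired electron.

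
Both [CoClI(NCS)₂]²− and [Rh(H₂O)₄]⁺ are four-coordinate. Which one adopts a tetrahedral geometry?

For [CoClI(NCS)₂]²−: Ligand charges: each chloride is −1; each iodide is −1; each isothiocyanate is −1. With an overall charge of −2 the cobalt centre must be in the +2 oxidation state. Cobalt is a group-9 element; Co(II) is therefore d⁷. For a high-spin 3d d⁷ ion with weak-field ligands the small Δₜ gives little square-planar CFSE advantage, so four ligands adopt the sterically favoured tetrahedral geometry. → tetrahedral.
For [Rh(H₂O)₄]⁺: Water is neutral; balancing the +1 overall charge requires Rh(I). Rh sits in group 9, so the d-electron count is 9 − 1 = 8. A 4d d⁸ ion has a large crystal-field splitting; square planar leaves the high-energy d_{x²−y²} orbital empty and maximises CFSE. → square planar.

[CoClI(NCS)₂]²−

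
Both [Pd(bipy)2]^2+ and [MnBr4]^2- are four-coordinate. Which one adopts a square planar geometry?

For [Pd(bipy)2]^2+: Summing ligand charges against the +2 overall charge gives an oxidation state of +2 for palladium. Group 10 minus oxidation state 2 gives a d⁸ configuration. A 4d d⁸ ion has a large crystal-field splitting; square planar leaves the high-energy d_{x²−y²} orbital empty and maximises CFSE. → square planar.
For [MnBr4]^2-: Ligand charges: each bromide is −1. With an overall charge of −2 the manganese centre must be in the +2 oxidation state. Mn sits in group 7, so the d-electron count is 7 − 2 = 5. A high-spin d⁵ ion has zero CFSE in either geometry, so four ligands adopt the sterically favoured tetrahedral geometry. → tetrahedral.

[Pd(bipy)2]^2+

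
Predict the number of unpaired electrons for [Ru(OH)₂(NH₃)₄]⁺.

1

Ligand charges: each hydroxide is −1; ammonia is neutral. With an overall charge of +1 the ruthenium centre must be in the +3 oxidation state.
Group 8 minus oxidation state 3 gives a d⁵ configuration.
The spin state decides the count: a 4d ion has a large Δₒ and is invariably low-spin.
An octahedral low-spin d⁵ ion is t₂g⁵e_g⁰, giving 1 unpaired electron.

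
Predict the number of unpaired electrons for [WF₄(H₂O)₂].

Summing ligand charges against the 0 overall charge gives an oxidation state of +4 for tungsten.
Tungsten is a group-6 element; W(IV) is therefore d².
In an octahedral field the d² configuration is t₂g²e_g⁰ (only one arrangement possible), giving 2 unpaired electrons.

2 unpaired electrons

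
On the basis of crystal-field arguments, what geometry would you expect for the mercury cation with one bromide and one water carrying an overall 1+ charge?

Each bromide is −1; water is neutral; balancing the +1 overall charge requires Hg(II).
Hg sits in group 12, so the d-electron count is 12 − 2 = 10.
With 2 monodentate ligands the coordination number is 2.
A d¹⁰ ion with only two ligands adopts a linear arrangement (sp hybridisation; no CFSE preference).

linear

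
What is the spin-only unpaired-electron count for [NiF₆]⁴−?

2

Each fluoride is −1; balancing the −4 overall charge requires Ni(II).
Ni sits in group 10, so the d-electron count is 10 − 2 = 8.
In an octahedral field the d⁸ configuration is t₂g⁶e_g² (only one arrangement possible), giving 2 unpaired electrons.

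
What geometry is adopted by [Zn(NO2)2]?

Each nitro (N-bound nitrite) is −1; balancing the 0 overall charge requires Zn(II).
Group 12 minus oxidation state 2 gives a d¹⁰ configuration.
Coordination number: 2.
A d¹⁰ ion with only two ligands adopts a linear arrangement (sp hybridisation; no CFSE preference).

linear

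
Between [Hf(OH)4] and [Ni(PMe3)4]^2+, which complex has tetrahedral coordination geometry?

[Hf(OH)4]

For [Hf(OH)4]: Ligand charges: each hydroxide is −1. With an overall charge of 0 the hafnium centre must be in the +4 oxidation state. Group 4 minus oxidation state 4 gives a d⁰ configuration. A d⁰ ion has no crystal-field stabilisation preference between square planar and tetrahedral, so four ligands adopt the sterically favoured tetrahedral geometry. → tetrahedral.
For [Ni(PMe3)4]^2+: Trimethylphosphine is neutral; balancing the +2 overall charge requires Ni(II). Group 10 minus oxidation state 2 gives a d⁸ configuration. Trimethylphosphine is a strong-field ligand (high in the spectrochemical series). A 3d d⁸ ion with strong-field ligands gains enough CFSE to favour square planar over tetrahedral. → square planar.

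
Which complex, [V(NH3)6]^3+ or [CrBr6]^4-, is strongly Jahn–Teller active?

[CrBr6]^4-

[V(NH3)6]^3+: Ligand charges: ammonia is neutral. With an overall charge of +3 the vanadium centre must be in the +3 oxidation state. V sits in group 5, so the d-electron count is 5 − 3 = 2. The d² configuration leaves the e_g set evenly filled (or empty) — no strong Jahn–Teller driving force.
[CrBr6]^4-: Each bromide is −1; balancing the −4 overall charge requires Cr(II). Chromium is a group-6 element; Cr(II) is therefore d⁴. Bromide is a weak-field ligand for a first-row metal, so the complex is high-spin. The t₂g³e_g¹ (high-spin) configuration has an unevenly filled e_g set; the Jahn–Teller theorem predicts a tetragonal distortion (typically axial elongation) to lift the degeneracy.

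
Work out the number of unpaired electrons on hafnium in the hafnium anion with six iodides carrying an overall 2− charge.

Each iodide is −1; balancing the −2 overall charge requires Hf(IV).
Group 4 minus oxidation state 4 gives a d⁰ configuration.
In an octahedral field the d⁰ configuration is t₂g⁰e_g⁰, giving 0 unpaired electrons.

0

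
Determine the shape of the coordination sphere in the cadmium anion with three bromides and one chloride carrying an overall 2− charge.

Summing ligand charges against the −2 overall charge gives an oxidation state of +2 for cadmium.
Cadmium is a group-12 element; Cd(II) is therefore d¹⁰.
Coordination number: 4.
A d¹⁰ ion has no crystal-field stabilisation preference between square planar and tetrahedral, so four ligands adopt the sterically favoured tetrahedral geometry.

tetrahedral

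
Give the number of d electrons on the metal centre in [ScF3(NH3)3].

d⁰

Each fluoride is −1; ammonia is neutral; balancing the 0 overall charge requires Sc(III).
Scandium is a group-3 element; Sc(III) is therefore d⁰.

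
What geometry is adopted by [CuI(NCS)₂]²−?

Summing ligand charges against the −2 overall charge gives an oxidation state of +1 for copper.
Group 11 minus oxidation state 1 gives a d¹⁰ configuration.
With 3 monodentate ligands the coordination number is 3.
Three ligands around a d¹⁰ centre minimise repulsion in a trigonal-planar arrangement.

trigonal planar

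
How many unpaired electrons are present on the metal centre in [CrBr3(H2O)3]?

3

Each bromide is −1; water is neutral; balancing the 0 overall charge requires Cr(III).
Cr sits in group 6, so the d-electron count is 6 − 3 = 3.
In an octahedral field the d³ configuration is t₂g³e_g⁰ (only one arrangement possible), giving 3 unpaired electrons.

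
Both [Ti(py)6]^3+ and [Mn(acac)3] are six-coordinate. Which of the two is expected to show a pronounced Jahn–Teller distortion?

[Ti(py)6]^3+: Summing ligand charges against the +3 overall charge gives an oxidation state of +3 for titanium. Ti sits in group 4, so the d-electron count is 4 − 3 = 1. The d¹ configuration leaves the e_g set evenly filled (or empty) — no strong Jahn–Teller driving force.
[Mn(acac)3]: Each acetylacetonate is −1; balancing the 0 overall charge requires Mn(III). Mn sits in group 7, so the d-electron count is 7 − 3 = 4. Acetylacetonate is a weak-field ligand for a first-row metal, so the complex is high-spin. The t₂g³e_g¹ (high-spin) configuration has an unevenly filled e_g set; the Jahn–Teller theorem predicts a tetragonal distortion (typically axial elongation) to lift the degeneracy.

[Mn(acac)3]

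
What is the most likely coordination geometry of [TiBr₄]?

Ligand charges: each bromide is −1. With an overall charge of 0 the titanium centre must be in the +4 oxidation state.
Ti sits in group 4, so the d-electron count is 4 − 4 = 0.
With 4 monodentate ligands the coordination number is 4.
A d⁰ ion has no crystal-field stabilisation preference between square planar and tetrahedral, so four ligands adopt the sterically favoured tetrahedral geometry.

tetrahedral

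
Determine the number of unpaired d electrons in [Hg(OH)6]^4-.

0 unpaired electrons

Summing ligand charges against the −4 overall charge gives an oxidation state of +2 for mercury.
Group 12 minus oxidation state 2 gives a d¹⁰ configuration.
In an octahedral field the d¹⁰ configuration is t₂g⁶e_g⁴, giving 0 unpaired electrons.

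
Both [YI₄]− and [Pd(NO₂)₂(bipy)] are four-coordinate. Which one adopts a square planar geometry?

For [YI₄]−: Each iodide is −1; balancing the −1 overall charge requires Y(III). Group 3 minus oxidation state 3 gives a d⁰ configuration. A d⁰ ion has no crystal-field stabilisation preference between square planar and tetrahedral, so four ligands adopt the sterically favoured tetrahedral geometry. → tetrahedral.
For [Pd(NO₂)₂(bipy)]: Ligand charges: each nitro (N-bound nitrite) is −1; 2,2′-bipyridine is neutral. With an overall charge of 0 the palladium centre must be in the +2 oxidation state. Group 10 minus oxidation state 2 gives a d⁸ configuration. A 4d d⁸ ion has a large crystal-field splitting; square planar leaves the high-energy d_{x²−y²} orbital empty and maximises CFSE. → square planar.

[Pd(NO₂)₂(bipy)]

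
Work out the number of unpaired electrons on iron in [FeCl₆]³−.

5

Each chloride is −1; balancing the −3 overall charge requires Fe(III).
Group 8 minus oxidation state 3 gives a d⁵ configuration.
The spin state decides the count: Chloride is a weak-field ligand for a first-row metal, so the complex is high-spin.
An octahedral high-spin d⁵ ion is t₂g³e_g², giving 5 unpaired electrons.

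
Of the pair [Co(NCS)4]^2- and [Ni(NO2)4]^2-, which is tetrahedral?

For [Co(NCS)4]^2-: Each isothiocyanate is −1; balancing the −2 overall charge requires Co(II). Cobalt is a group-9 element; Co(II) is therefore d⁷. For a high-spin 3d d⁷ ion with weak-field ligands the small Δₜ gives little square-planar CFSE advantage, so four ligands adopt the sterically favoured tetrahedral geometry. → tetrahedral.
For [Ni(NO2)4]^2-: Ligand charges: each nitro (N-bound nitrite) is −1. With an overall charge of −2 the nickel centre must be in the +2 oxidation state. Ni sits in group 10, so the d-electron count is 10 − 2 = 8. Nitro (N-bound nitrite) is a strong-field ligand (high in the spectrochemical series). A 3d d⁸ ion with strong-field ligands gains enough CFSE to favour square planar over tetrahedral. → square planar.

[Co(NCS)4]^2-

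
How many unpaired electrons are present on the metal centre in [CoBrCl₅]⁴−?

Each bromide is −1; each chloride is −1; balancing the −4 overall charge requires Co(II).
Group 9 minus oxidation state 2 gives a d⁷ configuration.
The spin state decides the count: Bromide and chloride are weak-field ligands for a first-row metal, so the complex is high-spin.
An octahedral high-spin d⁷ ion is t₂g⁵e_g², giving 3 unpaired electrons.

3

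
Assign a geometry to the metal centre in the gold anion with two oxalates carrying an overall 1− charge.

square planar

Ligand charges: each oxalate is −2. With an overall charge of −1 the gold centre must be in the +3 oxidation state.
Gold is a group-11 element; Au(III) is therefore d⁸.
Counting donor atoms: 2×oxalate (bidentate) → 4 donors. Coordination number = 4.
A 5d d⁸ ion has a large crystal-field splitting; square planar leaves the high-energy d_{x²−y²} orbital empty and maximises CFSE.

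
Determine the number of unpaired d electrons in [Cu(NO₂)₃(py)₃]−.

1

Ligand charges: each nitro (N-bound nitrite) is −1; pyridine is neutral. With an overall charge of −1 the copper centre must be in the +2 oxidation state.
Cu sits in group 11, so the d-electron count is 11 − 2 = 9.
In an octahedral field the d⁹ configuration is t₂g⁶e_g³ (only one arrangement possible), giving 1 unpaired electron.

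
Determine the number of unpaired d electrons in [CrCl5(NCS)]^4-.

4 unpaired electrons

Each chloride is −1; each isothiocyanate is −1; balancing the −4 overall charge requires Cr(II).
Group 6 minus oxidation state 2 gives a d⁴ configuration.
The spin state decides the count: Chloride and isothiocyanate are weak-field ligands for a first-row metal, so the complex is high-spin.
An octahedral high-spin d⁴ ion is t₂g³e_g¹, giving 4 unpaired electrons.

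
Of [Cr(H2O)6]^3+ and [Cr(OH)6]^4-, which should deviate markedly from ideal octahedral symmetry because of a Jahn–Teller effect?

[Cr(OH)6]^4-

[Cr(H2O)6]^3+: Water is neutral; balancing the +3 overall charge requires Cr(III). Chromium is a group-6 element; Cr(III) is therefore d³. The d³ configuration leaves the e_g set evenly filled (or empty) — no strong Jahn–Teller driving force.
[Cr(OH)6]^4-: Summing ligand charges against the −4 overall charge gives an oxidation state of +2 for chromium. Group 6 minus oxidation state 2 gives a d⁴ configuration. Hydroxide is a weak-field ligand for a first-row metal, so the complex is high-spin. The t₂g³e_g¹ (high-spin) configuration has an unevenly filled e_g set; the Jahn–Teller theorem predicts a tetragonal distortion (typically axial elongation) to lift the degeneracy.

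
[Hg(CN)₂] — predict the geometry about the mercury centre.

linear

Each cyanide is −1; balancing the 0 overall charge requires Hg(II).
Mercury is a group-12 element; Hg(II) is therefore d¹⁰.
With 2 monodentate ligands the coordination number is 2.
A d¹⁰ ion with only two ligands adopts a linear arrangement (sp hybridisation; no CFSE preference).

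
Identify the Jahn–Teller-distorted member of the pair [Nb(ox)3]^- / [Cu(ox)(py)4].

[Nb(ox)3]^-: Summing ligand charges against the −1 overall charge gives an oxidation state of +5 for niobium. Group 5 minus oxidation state 5 gives a d⁰ configuration. The d⁰ configuration leaves the e_g set evenly filled (or empty) — no strong Jahn–Teller driving force.
[Cu(ox)(py)4]: Summing ligand charges against the 0 overall charge gives an oxidation state of +2 for copper. Copper is a group-11 element; Cu(II) is therefore d⁹. The t₂g⁶e_g³ configuration has an unevenly filled e_g set; the Jahn–Teller theorem predicts a tetragonal distortion (typically axial elongation) to lift the degeneracy.

[Cu(ox)(py)4]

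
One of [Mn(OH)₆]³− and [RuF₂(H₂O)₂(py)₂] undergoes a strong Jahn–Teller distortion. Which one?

[Mn(OH)₆]³−: Ligand charges: each hydroxide is −1. With an overall charge of −3 the manganese centre must be in the +3 oxidation state. Mn sits in group 7, so the d-electron count is 7 − 3 = 4. Hydroxide is a weak-field ligand for a first-row metal, so the complex is high-spin. The t₂g³e_g¹ (high-spin) configuration has an unevenly filled e_g set; the Jahn–Teller theorem predicts a tetragonal distortion (typically axial elongation) to lift the degeneracy.
[RuF₂(H₂O)₂(py)₂]: Each fluoride is −1; water is neutral; pyridine is neutral; balancing the 0 overall charge requires Ru(II). Group 8 minus oxidation state 2 gives a d⁶ configuration. A 4d ion has a large Δₒ and is invariably low-spin. The d⁶ configuration leaves the e_g set evenly filled (or empty) — no strong Jahn–Teller driving force.

[Mn(OH)₆]³−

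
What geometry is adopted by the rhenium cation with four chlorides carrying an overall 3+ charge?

Ligand charges: each chloride is −1. With an overall charge of +3 the rhenium centre must be in the +7 oxidation state.
Rhenium is a group-7 element; Re(VII) is therefore d⁰.
Coordination number: 4.
A d⁰ ion has no crystal-field stabilisation preference between square planar and tetrahedral, so four ligands adopt the sterically favoured tetrahedral geometry.

tetrahedral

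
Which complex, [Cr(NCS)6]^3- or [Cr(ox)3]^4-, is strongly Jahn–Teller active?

[Cr(ox)3]^4-

[Cr(NCS)6]^3-: Each isothiocyanate is −1; balancing the −3 overall charge requires Cr(III). Group 6 minus oxidation state 3 gives a d³ configuration. The d³ configuration leaves the e_g set evenly filled (or empty) — no strong Jahn–Teller driving force.
[Cr(ox)3]^4-: Summing ligand charges against the −4 overall charge gives an oxidation state of +2 for chromium. Cr sits in group 6, so the d-electron count is 6 − 2 = 4. Oxalate is a weak-field ligand for a first-row metal, so the complex is high-spin. The t₂g³e_g¹ (high-spin) configuration has an unevenly filled e_g set; the Jahn–Teller theorem predicts a tetragonal distortion (typically axial elongation) to lift the degeneracy.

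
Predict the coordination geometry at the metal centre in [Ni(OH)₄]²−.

Ligand charges: each hydroxide is −1. With an overall charge of −2 the nickel centre must be in the +2 oxidation state.
Group 10 minus oxidation state 2 gives a d⁸ configuration.
Coordination number: 4.
Hydroxide is a weak-field ligand.
With weak-field ligands the CFSE gain from square planar is small, so a 3d d⁸ ion takes the sterically preferred tetrahedral geometry.

tetrahedral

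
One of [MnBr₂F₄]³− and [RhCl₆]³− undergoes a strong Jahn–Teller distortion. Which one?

[MnBr₂F₄]³−

[MnBr₂F₄]³−: Summing ligand charges against the −3 overall charge gives an oxidation state of +3 for manganese. Group 7 minus oxidation state 3 gives a d⁴ configuration. Bromide and fluoride are weak-field ligands for a first-row metal, so the complex is high-spin. The t₂g³e_g¹ (high-spin) configuration has an unevenly filled e_g set; the Jahn–Teller theorem predicts a tetragonal distortion (typically axial elongation) to lift the degeneracy.
[RhCl₆]³−: Ligand charges: each chloride is −1. With an overall charge of −3 the rhodium centre must be in the +3 oxidation state. Rhodium is a group-9 element; Rh(III) is therefore d⁶. A 4d ion has a large Δₒ and is invariably low-spin. The d⁶ configuration leaves the e_g set evenly filled (or empty) — no strong Jahn–Teller driving force.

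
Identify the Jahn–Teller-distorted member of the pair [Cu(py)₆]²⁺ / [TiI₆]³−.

[Cu(py)₆]²⁺: Summing ligand charges against the +2 overall charge gives an oxidation state of +2 for copper. Group 11 minus oxidation state 2 gives a d⁹ configuration. The t₂g⁶e_g³ configuration has an unevenly filled e_g set; the Jahn–Teller theorem predicts a tetragonal distortion (typically axial elongation) to lift the degeneracy.
[TiI₆]³−: Each iodide is −1; balancing the −3 overall charge requires Ti(III). Ti sits in group 4, so the d-electron count is 4 − 3 = 1. The d¹ configuration leaves the e_g set evenly filled (or empty) — no strong Jahn–Teller driving force.

[Cu(py)₆]²⁺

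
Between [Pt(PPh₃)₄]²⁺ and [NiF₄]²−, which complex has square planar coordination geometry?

[Pt(PPh₃)₄]²⁺

For [Pt(PPh₃)₄]²⁺: Ligand charges: triphenylphosphine is neutral. With an overall charge of +2 the platinum centre must be in the +2 oxidation state. Platinum is a group-10 element; Pt(II) is therefore d⁸. A 5d d⁸ ion has a large crystal-field splitting; square planar leaves the high-energy d_{x²−y²} orbital empty and maximises CFSE. → square planar.
For [NiF₄]²−: Ligand charges: each fluoride is −1. With an overall charge of −2 the nickel centre must be in the +2 oxidation state. Group 10 minus oxidation state 2 gives a d⁸ configuration. Fluoride is a weak-field ligand. With weak-field ligands the CFSE gain from square planar is small, so a 3d d⁸ ion takes the sterically preferred tetrahedral geometry. → tetrahedral.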